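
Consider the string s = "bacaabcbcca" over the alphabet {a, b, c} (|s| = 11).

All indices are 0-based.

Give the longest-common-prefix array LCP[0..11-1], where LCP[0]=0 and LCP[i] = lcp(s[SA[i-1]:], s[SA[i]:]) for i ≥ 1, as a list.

rank | idx | suffix
   0 |  10 | a
   1 |   3 | aabcbcca
   2 |   4 | abcbcca
   3 |   1 | acaabcbcca
   4 |   0 | bacaabcbcca
   5 |   5 | bcbcca
   6 |   7 | bcca
   7 |   9 | ca
   8 |   2 | caabcbcca
   9 |   6 | cbcca
  10 |   8 | cca

SA = [10, 3, 4, 1, 0, 5, 7, 9, 2, 6, 8]
i: (SA[i-1],SA[i]) lcp shared
  1: (10,3) 1 'a'
  2: (3,4) 1 'a'
  3: (4,1) 1 'a'
  4: (1,0) 0 ''
  5: (0,5) 1 'b'
  6: (5,7) 2 'bc'
  7: (7,9) 0 ''
  8: (9,2) 2 'ca'
  9: (2,6) 1 'c'
  10: (6,8) 1 'c'

[0, 1, 1, 1, 0, 1, 2, 0, 2, 1, 1]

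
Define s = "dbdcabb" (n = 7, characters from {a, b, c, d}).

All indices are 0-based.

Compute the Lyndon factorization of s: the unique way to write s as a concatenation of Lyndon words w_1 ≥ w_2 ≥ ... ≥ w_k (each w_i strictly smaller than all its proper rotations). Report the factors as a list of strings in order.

emit factor 1: 'd' (i=0, period=1)
emit factor 2: 'bdc' (i=1, period=3)
emit factor 3: 'abb' (i=4, period=3)

["d", "bdc", "abb"]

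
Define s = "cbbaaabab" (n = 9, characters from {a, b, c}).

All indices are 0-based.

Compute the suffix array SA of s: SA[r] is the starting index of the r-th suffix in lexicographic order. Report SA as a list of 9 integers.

[3, 4, 7, 5, 8, 2, 6, 1, 0]

sorted suffixes:
  #0 SA[0]=3  'aaabab'
  #1 SA[1]=4  'aabab'
  #2 SA[2]=7  'ab'
  #3 SA[3]=5  'abab'
  #4 SA[4]=8  'b'
  #5 SA[5]=2  'baaabab'
  #6 SA[6]=6  'bab'
  #7 SA[7]=1  'bbaaabab'
  #8 SA[8]=0  'cbbaaabab'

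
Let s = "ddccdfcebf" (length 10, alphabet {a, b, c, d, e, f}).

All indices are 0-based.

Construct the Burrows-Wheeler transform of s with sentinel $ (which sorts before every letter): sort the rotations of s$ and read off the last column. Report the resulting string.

fedcfd$ccbd

rank  rotation     last
    0  $ddccdfcebf  f
    1  bf$ddccdfce  e
    2  ccdfcebf$dd  d
    3  cdfcebf$ddc  c
    4  cebf$ddccdf  f
    5  dccdfcebf$d  d
    6  ddccdfcebf$  $
    7  dfcebf$ddcc  c
    8  ebf$ddccdfc  c
    9  f$ddccdfceb  b
   10  fcebf$ddccd  d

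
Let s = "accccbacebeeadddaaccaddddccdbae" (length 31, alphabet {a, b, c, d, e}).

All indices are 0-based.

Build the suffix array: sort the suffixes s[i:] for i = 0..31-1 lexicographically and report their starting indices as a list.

sorted suffixes:
  #0 SA[0]=16  'aaccaddddccdbae'
  #1 SA[1]=17  'accaddddccdbae'
  #2 SA[2]=0  'accccbacebeeadddaaccaddddccdbae'
  #3 SA[3]=6  'acebeeadddaaccaddddccdbae'
  #4 SA[4]=12  'adddaaccaddddccdbae'
  #5 SA[5]=20  'addddccdbae'
  #6 SA[6]=29  'ae'
  #7 SA[7]=5  'bacebeeadddaaccaddddccdbae'
  #8 SA[8]=28  'bae'
  #9 SA[9]=9  'beeadddaaccaddddccdbae'
  #10 SA[10]=19  'caddddccdbae'
  #11 SA[11]=4  'cbacebeeadddaaccaddddccdbae'
  #12 SA[12]=18  'ccaddddccdbae'
  #13 SA[13]=3  'ccbacebeeadddaaccaddddccdbae'
  #14 SA[14]=2  'cccbacebeeadddaaccaddddccdbae'
  #15 SA[15]=1  'ccccbacebeeadddaaccaddddccdbae'
  #16 SA[16]=25  'ccdbae'
  #17 SA[17]=26  'cdbae'
  #18 SA[18]=7  'cebeeadddaaccaddddccdbae'
  #19 SA[19]=15  'daaccaddddccdbae'
  #20 SA[20]=27  'dbae'
  #21 SA[21]=24  'dccdbae'
  #22 SA[22]=14  'ddaaccaddddccdbae'
  #23 SA[23]=23  'ddccdbae'
  #24 SA[24]=13  'dddaaccaddddccdbae'
  #25 SA[25]=22  'dddccdbae'
  #26 SA[26]=21  'ddddccdbae'
  #27 SA[27]=30  'e'
  #28 SA[28]=11  'eadddaaccaddddccdbae'
  #29 SA[29]=8  'ebeeadddaaccaddddccdbae'
  #30 SA[30]=10  'eeadddaaccaddddccdbae'

[16, 17, 0, 6, 12, 20, 29, 5, 28, 9, 19, 4, 18, 3, 2, 1, 25, 26, 7, 15, 27, 24, 14, 23, 13, 22, 21, 30, 11, 8, 10]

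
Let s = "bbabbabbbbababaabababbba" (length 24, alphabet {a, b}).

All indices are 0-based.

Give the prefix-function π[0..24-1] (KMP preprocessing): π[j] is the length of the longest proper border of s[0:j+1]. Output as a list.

[0, 1, 0, 1, 2, 3, 4, 5, 2, 2, 3, 4, 0, 1, 0, 0, 1, 0, 1, 0, 1, 2, 2, 3]

π[0] = 0
j=1 s[j]='b': π[1]=1 (border 'b')
j=2 s[j]='a': k: 1→0; π[2]=0 (border '')
j=3 s[j]='b': π[3]=1 (border 'b')
j=4 s[j]='b': π[4]=2 (border 'bb')
j=5 s[j]='a': π[5]=3 (border 'bba')
j=6 s[j]='b': π[6]=4 (border 'bbab')
j=7 s[j]='b': π[7]=5 (border 'bbabb')
j=8 s[j]='b': k: 5→2→1; π[8]=2 (border 'bb')
j=9 s[j]='b': k: 2→1; π[9]=2 (border 'bb')
j=10 s[j]='a': π[10]=3 (border 'bba')
j=11 s[j]='b': π[11]=4 (border 'bbab')
j=12 s[j]='a': k: 4→1→0; π[12]=0 (border '')
j=13 s[j]='b': π[13]=1 (border 'b')
j=14 s[j]='a': k: 1→0; π[14]=0 (border '')
j=15 s[j]='a': π[15]=0 (border '')
j=16 s[j]='b': π[16]=1 (border 'b')
j=17 s[j]='a': k: 1→0; π[17]=0 (border '')
j=18 s[j]='b': π[18]=1 (border 'b')
j=19 s[j]='a': k: 1→0; π[19]=0 (border '')
j=20 s[j]='b': π[20]=1 (border 'b')
j=21 s[j]='b': π[21]=2 (border 'bb')
j=22 s[j]='b': k: 2→1; π[22]=2 (border 'bb')
j=23 s[j]='a': π[23]=3 (border 'bba')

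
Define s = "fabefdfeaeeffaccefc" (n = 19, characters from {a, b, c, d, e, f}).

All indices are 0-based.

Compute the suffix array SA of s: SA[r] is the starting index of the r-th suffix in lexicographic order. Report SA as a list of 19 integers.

sorted suffixes:
  #0 SA[0]=1  'abefdfeaeeffaccefc'
  #1 SA[1]=13  'accefc'
  #2 SA[2]=8  'aeeffaccefc'
  #3 SA[3]=2  'befdfeaeeffaccefc'
  #4 SA[4]=18  'c'
  #5 SA[5]=14  'ccefc'
  #6 SA[6]=15  'cefc'
  #7 SA[7]=5  'dfeaeeffaccefc'
  #8 SA[8]=7  'eaeeffaccefc'
  #9 SA[9]=9  'eeffaccefc'
  #10 SA[10]=16  'efc'
  #11 SA[11]=3  'efdfeaeeffaccefc'
  #12 SA[12]=10  'effaccefc'
  #13 SA[13]=0  'fabefdfeaeeffaccefc'
  #14 SA[14]=12  'faccefc'
  #15 SA[15]=17  'fc'
  #16 SA[16]=4  'fdfeaeeffaccefc'
  #17 SA[17]=6  'feaeeffaccefc'
  #18 SA[18]=11  'ffaccefc'

[1, 13, 8, 2, 18, 14, 15, 5, 7, 9, 16, 3, 10, 0, 12, 17, 4, 6, 11]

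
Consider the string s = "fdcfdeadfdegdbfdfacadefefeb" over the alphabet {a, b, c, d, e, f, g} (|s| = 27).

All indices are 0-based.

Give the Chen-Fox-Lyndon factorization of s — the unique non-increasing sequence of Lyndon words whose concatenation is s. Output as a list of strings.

emit factor 1: 'f' (i=0, period=1)
emit factor 2: 'd' (i=1, period=1)
emit factor 3: 'cfde' (i=2, period=4)
emit factor 4: 'adfdegdbfdf' (i=6, period=11)
emit factor 5: 'acadefefeb' (i=17, period=10)

["f", "d", "cfde", "adfdegdbfdf", "acadefefeb"]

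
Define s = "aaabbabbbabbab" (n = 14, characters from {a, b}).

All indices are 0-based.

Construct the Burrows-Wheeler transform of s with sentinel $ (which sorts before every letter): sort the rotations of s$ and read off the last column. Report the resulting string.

b$abbababbbabaa

rank  rotation         last
    0  $aaabbabbbabbab  b
    1  aaabbabbbabbab$  $
    2  aabbabbbabbab$a  a
    3  ab$aaabbabbbabb  b
    4  abbab$aaabbabbb  b
    5  abbabbbabbab$aa  a
    6  abbbabbab$aaabb  b
    7  b$aaabbabbbabba  a
    8  bab$aaabbabbbab  b
    9  babbab$aaabbabb  b
   10  babbbabbab$aaab  b
   11  bbab$aaabbabbba  a
   12  bbabbab$aaabbab  b
   13  bbabbbabbab$aaa  a
   14  bbbabbab$aaabba  a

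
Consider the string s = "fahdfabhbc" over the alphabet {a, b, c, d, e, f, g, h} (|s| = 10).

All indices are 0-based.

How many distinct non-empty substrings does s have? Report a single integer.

50

rank | idx | suffix
   0 |   5 | abhbc
   1 |   1 | ahdfabhbc
   2 |   8 | bc
   3 |   6 | bhbc
   4 |   9 | c
   5 |   3 | dfabhbc
   6 |   4 | fabhbc
   7 |   0 | fahdfabhbc
   8 |   7 | hbc
   9 |   2 | hdfabhbc

SA = [5, 1, 8, 6, 9, 3, 4, 0, 7, 2]
[i] adj suffixes → lcp
  [1] 5/1 → 1 ('a')
  [2] 1/8 → 0 ('')
  [3] 8/6 → 1 ('b')
  [4] 6/9 → 0 ('')
  [5] 9/3 → 0 ('')
  [6] 3/4 → 0 ('')
  [7] 4/0 → 2 ('fa')
  [8] 0/7 → 0 ('')
  [9] 7/2 → 1 ('h')

n(n+1)/2 = 10·11/2 = 55
Σ LCP = 0 + 1 + 0 + 1 + 0 + 0 + 0 + 2 + 0 + 1 = 5
distinct = 55 − 5 = 50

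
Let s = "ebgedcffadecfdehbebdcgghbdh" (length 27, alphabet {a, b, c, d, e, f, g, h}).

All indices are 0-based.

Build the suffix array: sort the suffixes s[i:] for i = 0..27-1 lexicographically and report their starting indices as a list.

[8, 18, 24, 16, 1, 11, 5, 20, 4, 19, 9, 13, 25, 17, 0, 10, 3, 14, 7, 12, 6, 2, 21, 22, 26, 23, 15]

rank→(start, suffix):
  0 → (8, 'adecfdehbebdcgghbdh')
  1 → (18, 'bdcgghbdh')
  2 → (24, 'bdh')
  3 → (16, 'bebdcgghbdh')
  4 → (1, 'bgedcffadecfdehbebdcgghbdh')
  5 → (11, 'cfdehbebdcgghbdh')
  6 → (5, 'cffadecfdehbebdcgghbdh')
  7 → (20, 'cgghbdh')
  8 → (4, 'dcffadecfdehbebdcgghbdh')
  9 → (19, 'dcgghbdh')
  10 → (9, 'decfdehbebdcgghbdh')
  11 → (13, 'dehbebdcgghbdh')
  12 → (25, 'dh')
  13 → (17, 'ebdcgghbdh')
  14 → (0, 'ebgedcffadecfdehbebdcgghbdh')
  15 → (10, 'ecfdehbebdcgghbdh')
  16 → (3, 'edcffadecfdehbebdcgghbdh')
  17 → (14, 'ehbebdcgghbdh')
  18 → (7, 'fadecfdehbebdcgghbdh')
  19 → (12, 'fdehbebdcgghbdh')
  20 → (6, 'ffadecfdehbebdcgghbdh')
  21 → (2, 'gedcffadecfdehbebdcgghbdh')
  22 → (21, 'gghbdh')
  23 → (22, 'ghbdh')
  24 → (26, 'h')
  25 → (23, 'hbdh')
  26 → (15, 'hbebdcgghbdh')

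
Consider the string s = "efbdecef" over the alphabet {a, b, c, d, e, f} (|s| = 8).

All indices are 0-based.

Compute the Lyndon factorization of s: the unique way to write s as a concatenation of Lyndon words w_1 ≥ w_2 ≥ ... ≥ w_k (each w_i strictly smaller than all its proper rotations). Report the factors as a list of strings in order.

["ef", "bdecef"]

emit factor 1: 'ef' (i=0, period=2)
emit factor 2: 'bdecef' (i=2, period=6)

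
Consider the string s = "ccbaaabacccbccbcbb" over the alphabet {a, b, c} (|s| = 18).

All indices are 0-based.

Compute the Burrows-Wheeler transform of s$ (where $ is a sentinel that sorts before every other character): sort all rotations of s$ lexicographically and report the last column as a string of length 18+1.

bbaabbcaccccbcc$bca

rank  rotation             last
    0  $ccbaaabacccbccbcbb  b
    1  aaabacccbccbcbb$ccb  b
    2  aabacccbccbcbb$ccba  a
    3  abacccbccbcbb$ccbaa  a
    4  acccbccbcbb$ccbaaab  b
    5  b$ccbaaabacccbccbcb  b
    6  baaabacccbccbcbb$cc  c
    7  bacccbccbcbb$ccbaaa  a
    8  bb$ccbaaabacccbccbc  c
    9  bcbb$ccbaaabacccbcc  c
   10  bccbcbb$ccbaaabaccc  c
   11  cbaaabacccbccbcbb$c  c
   12  cbb$ccbaaabacccbccb  b
   13  cbcbb$ccbaaabacccbc  c
   14  cbccbcbb$ccbaaabacc  c
   15  ccbaaabacccbccbcbb$  $
   16  ccbcbb$ccbaaabacccb  b
   17  ccbccbcbb$ccbaaabac  c
   18  cccbccbcbb$ccbaaaba  a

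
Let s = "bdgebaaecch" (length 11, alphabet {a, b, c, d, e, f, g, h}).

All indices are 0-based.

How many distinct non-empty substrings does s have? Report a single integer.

rank | idx | suffix
   0 |   5 | aaecch
   1 |   6 | aecch
   2 |   4 | baaecch
   3 |   0 | bdgebaaecch
   4 |   8 | cch
   5 |   9 | ch
   6 |   1 | dgebaaecch
   7 |   3 | ebaaecch
   8 |   7 | ecch
   9 |   2 | gebaaecch
  10 |  10 | h

SA = [5, 6, 4, 0, 8, 9, 1, 3, 7, 2, 10]
rank  pair      lcp
   1  s[5:],s[6:]  1  'a'
   2  s[6:],s[4:]  0  ''
   3  s[4:],s[0:]  1  'b'
   4  s[0:],s[8:]  0  ''
   5  s[8:],s[9:]  1  'c'
   6  s[9:],s[1:]  0  ''
   7  s[1:],s[3:]  0  ''
   8  s[3:],s[7:]  1  'e'
   9  s[7:],s[2:]  0  ''
  10  s[2:],s[10:]  0  ''

n(n+1)/2 = 11·12/2 = 66
Σ LCP = 0 + 1 + 0 + 1 + 0 + 1 + 0 + 0 + 1 + 0 + 0 = 4
distinct = 66 − 4 = 62

62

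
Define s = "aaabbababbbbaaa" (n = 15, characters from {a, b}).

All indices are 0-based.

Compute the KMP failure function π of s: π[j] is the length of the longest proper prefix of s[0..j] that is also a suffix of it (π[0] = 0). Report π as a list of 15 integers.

π[0] = 0
j=1 s[j]='a': π[1]=1 (border 'a')
j=2 s[j]='a': π[2]=2 (border 'aa')
j=3 s[j]='b': k: 2→1→0; π[3]=0 (border '')
j=4 s[j]='b': π[4]=0 (border '')
j=5 s[j]='a': π[5]=1 (border 'a')
j=6 s[j]='b': k: 1→0; π[6]=0 (border '')
j=7 s[j]='a': π[7]=1 (border 'a')
j=8 s[j]='b': k: 1→0; π[8]=0 (border '')
j=9 s[j]='b': π[9]=0 (border '')
j=10 s[j]='b': π[10]=0 (border '')
j=11 s[j]='b': π[11]=0 (border '')
j=12 s[j]='a': π[12]=1 (border 'a')
j=13 s[j]='a': π[13]=2 (border 'aa')
j=14 s[j]='a': π[14]=3 (border 'aaa')

[0, 1, 2, 0, 0, 1, 0, 1, 0, 0, 0, 0, 1, 2, 3]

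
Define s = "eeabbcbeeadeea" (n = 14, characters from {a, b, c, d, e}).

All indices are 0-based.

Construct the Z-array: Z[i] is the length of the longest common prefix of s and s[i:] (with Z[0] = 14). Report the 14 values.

Z[0]=14
i=1: outside box; Z[1]=1 extend→box=[1,2)
i=2: outside box; Z[2]=0
i=3: outside box; Z[3]=0
i=4: outside box; Z[4]=0
i=5: outside box; Z[5]=0
i=6: outside box; Z[6]=0
i=7: outside box; Z[7]=3 extend→box=[7,10)
i=8: min(r-i=2, Z[1]=1)=1; Z[8]=1
i=9: min(r-i=1, Z[2]=0)=0; Z[9]=0
i=10: outside box; Z[10]=0
i=11: outside box; Z[11]=3 extend→box=[11,14)
i=12: min(r-i=2, Z[1]=1)=1; Z[12]=1
i=13: min(r-i=1, Z[2]=0)=0; Z[13]=0

[14, 1, 0, 0, 0, 0, 0, 3, 1, 0, 0, 3, 1, 0]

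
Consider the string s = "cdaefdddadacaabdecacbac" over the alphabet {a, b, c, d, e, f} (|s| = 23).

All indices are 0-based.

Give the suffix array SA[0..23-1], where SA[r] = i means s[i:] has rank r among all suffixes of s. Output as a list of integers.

rank→(start, suffix):
  0 → (12, 'aabdecacbac')
  1 → (13, 'abdecacbac')
  2 → (21, 'ac')
  3 → (10, 'acaabdecacbac')
  4 → (18, 'acbac')
  5 → (8, 'adacaabdecacbac')
  6 → (2, 'aefdddadacaabdecacbac')
  7 → (20, 'bac')
  8 → (14, 'bdecacbac')
  9 → (22, 'c')
  10 → (11, 'caabdecacbac')
  11 → (17, 'cacbac')
  12 → (19, 'cbac')
  13 → (0, 'cdaefdddadacaabdecacbac')
  14 → (9, 'dacaabdecacbac')
  15 → (7, 'dadacaabdecacbac')
  16 → (1, 'daefdddadacaabdecacbac')
  17 → (6, 'ddadacaabdecacbac')
  18 → (5, 'dddadacaabdecacbac')
  19 → (15, 'decacbac')
  20 → (16, 'ecacbac')
  21 → (3, 'efdddadacaabdecacbac')
  22 → (4, 'fdddadacaabdecacbac')

[12, 13, 21, 10, 18, 8, 2, 20, 14, 22, 11, 17, 19, 0, 9, 7, 1, 6, 5, 15, 16, 3, 4]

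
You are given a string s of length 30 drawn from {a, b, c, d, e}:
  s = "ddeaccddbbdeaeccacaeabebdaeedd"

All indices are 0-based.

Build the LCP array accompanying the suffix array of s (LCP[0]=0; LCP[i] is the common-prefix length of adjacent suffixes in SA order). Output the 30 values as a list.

[0, 1, 2, 1, 2, 2, 0, 1, 2, 1, 0, 2, 1, 2, 1, 0, 1, 1, 1, 2, 2, 1, 3, 0, 2, 2, 1, 1, 1, 1]

rank→(start, suffix):
  0 → (20, 'abebdaeedd')
  1 → (16, 'acaeabebdaeedd')
  2 → (3, 'accddbbdeaeccacaeabebdaeedd')
  3 → (18, 'aeabebdaeedd')
  4 → (12, 'aeccacaeabebdaeedd')
  5 → (25, 'aeedd')
  6 → (8, 'bbdeaeccacaeabebdaeedd')
  7 → (23, 'bdaeedd')
  8 → (9, 'bdeaeccacaeabebdaeedd')
  9 → (21, 'bebdaeedd')
  10 → (15, 'cacaeabebdaeedd')
  11 → (17, 'caeabebdaeedd')
  12 → (14, 'ccacaeabebdaeedd')
  13 → (4, 'ccddbbdeaeccacaeabebdaeedd')
  14 → (5, 'cddbbdeaeccacaeabebdaeedd')
  15 → (29, 'd')
  16 → (24, 'daeedd')
  17 → (7, 'dbbdeaeccacaeabebdaeedd')
  18 → (28, 'dd')
  19 → (6, 'ddbbdeaeccacaeabebdaeedd')
  20 → (0, 'ddeaccddbbdeaeccacaeabebdaeedd')
  21 → (1, 'deaccddbbdeaeccacaeabebdaeedd')
  22 → (10, 'deaeccacaeabebdaeedd')
  23 → (19, 'eabebdaeedd')
  24 → (2, 'eaccddbbdeaeccacaeabebdaeedd')
  25 → (11, 'eaeccacaeabebdaeedd')
  26 → (22, 'ebdaeedd')
  27 → (13, 'eccacaeabebdaeedd')
  28 → (27, 'edd')
  29 → (26, 'eedd')

SA = [20, 16, 3, 18, 12, 25, 8, 23, 9, 21, 15, 17, 14, 4, 5, 29, 24, 7, 28, 6, 0, 1, 10, 19, 2, 11, 22, 13, 27, 26]
i: (SA[i-1],SA[i]) lcp shared
  1: (20,16) 1 'a'
  2: (16,3) 2 'ac'
  3: (3,18) 1 'a'
  4: (18,12) 2 'ae'
  5: (12,25) 2 'ae'
  6: (25,8) 0 ''
  7: (8,23) 1 'b'
  8: (23,9) 2 'bd'
  9: (9,21) 1 'b'
  10: (21,15) 0 ''
  11: (15,17) 2 'ca'
  12: (17,14) 1 'c'
  13: (14,4) 2 'cc'
  14: (4,5) 1 'c'
  15: (5,29) 0 ''
  16: (29,24) 1 'd'
  17: (24,7) 1 'd'
  18: (7,28) 1 'd'
  19: (28,6) 2 'dd'
  20: (6,0) 2 'dd'
  21: (0,1) 1 'd'
  22: (1,10) 3 'dea'
  23: (10,19) 0 ''
  24: (19,2) 2 'ea'
  25: (2,11) 2 'ea'
  26: (11,22) 1 'e'
  27: (22,13) 1 'e'
  28: (13,27) 1 'e'
  29: (27,26) 1 'e'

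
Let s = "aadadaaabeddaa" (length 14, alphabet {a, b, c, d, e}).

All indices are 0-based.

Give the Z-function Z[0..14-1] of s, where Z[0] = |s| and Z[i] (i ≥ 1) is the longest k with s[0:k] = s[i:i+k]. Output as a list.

[14, 1, 0, 1, 0, 2, 2, 1, 0, 0, 0, 0, 2, 1]

Z[0]=14
i=1: fresh scan; Z[1]=1 scan→box=[1,2)
i=2: fresh scan; Z[2]=0
i=3: fresh scan; Z[3]=1 scan→box=[3,4)
i=4: fresh scan; Z[4]=0
i=5: fresh scan; Z[5]=2 scan→box=[5,7)
i=6: min(r-i=1, Z[1]=1)=1; Z[6]=2 scan→box=[6,8)
i=7: min(r-i=1, Z[1]=1)=1; Z[7]=1
i=8: fresh scan; Z[8]=0
i=9: fresh scan; Z[9]=0
i=10: fresh scan; Z[10]=0
i=11: fresh scan; Z[11]=0
i=12: fresh scan; Z[12]=2 scan→box=[12,14)
i=13: min(r-i=1, Z[1]=1)=1; Z[13]=1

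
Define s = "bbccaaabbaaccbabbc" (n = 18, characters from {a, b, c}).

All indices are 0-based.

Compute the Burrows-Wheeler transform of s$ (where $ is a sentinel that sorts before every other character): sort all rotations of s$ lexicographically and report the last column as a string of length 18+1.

rank  rotation             last
    0  $bbccaaabbaaccbabbc  c
    1  aaabbaaccbabbc$bbcc  c
    2  aabbaaccbabbc$bbcca  a
    3  aaccbabbc$bbccaaabb  b
    4  abbaaccbabbc$bbccaa  a
    5  abbc$bbccaaabbaaccb  b
    6  accbabbc$bbccaaabba  a
    7  baaccbabbc$bbccaaab  b
    8  babbc$bbccaaabbaacc  c
    9  bbaaccbabbc$bbccaaa  a
   10  bbc$bbccaaabbaaccba  a
   11  bbccaaabbaaccbabbc$  $
   12  bc$bbccaaabbaaccbab  b
   13  bccaaabbaaccbabbc$b  b
   14  c$bbccaaabbaaccbabb  b
   15  caaabbaaccbabbc$bbc  c
   16  cbabbc$bbccaaabbaac  c
   17  ccaaabbaaccbabbc$bb  b
   18  ccbabbc$bbccaaabbaa  a

ccabababcaa$bbbccba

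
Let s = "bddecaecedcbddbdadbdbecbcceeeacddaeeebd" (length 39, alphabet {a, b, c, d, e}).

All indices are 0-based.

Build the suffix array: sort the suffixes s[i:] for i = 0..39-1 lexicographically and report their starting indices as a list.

[29, 16, 5, 33, 23, 37, 14, 18, 11, 0, 20, 4, 22, 10, 24, 30, 7, 25, 38, 15, 32, 13, 17, 19, 9, 31, 12, 1, 2, 28, 36, 3, 21, 6, 8, 27, 35, 26, 34]

sorted suffixes:
  #0 SA[0]=29  'acddaeeebd'
  #1 SA[1]=16  'adbdbecbcceeeacddaeeebd'
  #2 SA[2]=5  'aecedcbddbdadbdbecbcceeeacddaeeebd'
  #3 SA[3]=33  'aeeebd'
  #4 SA[4]=23  'bcceeeacddaeeebd'
  #5 SA[5]=37  'bd'
  #6 SA[6]=14  'bdadbdbecbcceeeacddaeeebd'
  #7 SA[7]=18  'bdbecbcceeeacddaeeebd'
  #8 SA[8]=11  'bddbdadbdbecbcceeeacddaeeebd'
  #9 SA[9]=0  'bddecaecedcbddbdadbdbecbcceeeacddaeeebd'
  #10 SA[10]=20  'becbcceeeacddaeeebd'
  #11 SA[11]=4  'caecedcbddbdadbdbecbcceeeacddaeeebd'
  #12 SA[12]=22  'cbcceeeacddaeeebd'
  #13 SA[13]=10  'cbddbdadbdbecbcceeeacddaeeebd'
  #14 SA[14]=24  'cceeeacddaeeebd'
  #15 SA[15]=30  'cddaeeebd'
  #16 SA[16]=7  'cedcbddbdadbdbecbcceeeacddaeeebd'
  #17 SA[17]=25  'ceeeacddaeeebd'
  #18 SA[18]=38  'd'
  #19 SA[19]=15  'dadbdbecbcceeeacddaeeebd'
  #20 SA[20]=32  'daeeebd'
  #21 SA[21]=13  'dbdadbdbecbcceeeacddaeeebd'
  #22 SA[22]=17  'dbdbecbcceeeacddaeeebd'
  #23 SA[23]=19  'dbecbcceeeacddaeeebd'
  #24 SA[24]=9  'dcbddbdadbdbecbcceeeacddaeeebd'
  #25 SA[25]=31  'ddaeeebd'
  #26 SA[26]=12  'ddbdadbdbecbcceeeacddaeeebd'
  #27 SA[27]=1  'ddecaecedcbddbdadbdbecbcceeeacddaeeebd'
  #28 SA[28]=2  'decaecedcbddbdadbdbecbcceeeacddaeeebd'
  #29 SA[29]=28  'eacddaeeebd'
  #30 SA[30]=36  'ebd'
  #31 SA[31]=3  'ecaecedcbddbdadbdbecbcceeeacddaeeebd'
  #32 SA[32]=21  'ecbcceeeacddaeeebd'
  #33 SA[33]=6  'ecedcbddbdadbdbecbcceeeacddaeeebd'
  #34 SA[34]=8  'edcbddbdadbdbecbcceeeacddaeeebd'
  #35 SA[35]=27  'eeacddaeeebd'
  #36 SA[36]=35  'eebd'
  #37 SA[37]=26  'eeeacddaeeebd'
  #38 SA[38]=34  'eeebd'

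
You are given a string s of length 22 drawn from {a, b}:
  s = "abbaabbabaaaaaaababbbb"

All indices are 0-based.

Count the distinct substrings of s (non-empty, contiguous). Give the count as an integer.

197

rank | idx | suffix
   0 |   9 | aaaaaaababbbb
   1 |  10 | aaaaaababbbb
   2 |  11 | aaaaababbbb
   3 |  12 | aaaababbbb
   4 |  13 | aaababbbb
   5 |  14 | aababbbb
   6 |   3 | aabbabaaaaaaababbbb
   7 |   7 | abaaaaaaababbbb
   8 |  15 | ababbbb
   9 |   0 | abbaabbabaaaaaaababbbb
  10 |   4 | abbabaaaaaaababbbb
  11 |  17 | abbbb
  12 |  21 | b
  13 |   8 | baaaaaaababbbb
  14 |   2 | baabbabaaaaaaababbbb
  15 |   6 | babaaaaaaababbbb
  16 |  16 | babbbb
  17 |  20 | bb
  18 |   1 | bbaabbabaaaaaaababbbb
  19 |   5 | bbabaaaaaaababbbb
  20 |  19 | bbb
  21 |  18 | bbbb

SA = [9, 10, 11, 12, 13, 14, 3, 7, 15, 0, 4, 17, 21, 8, 2, 6, 16, 20, 1, 5, 19, 18]
[i] adj suffixes → lcp
  [1] 9/10 → 6 ('aaaaaa')
  [2] 10/11 → 5 ('aaaaa')
  [3] 11/12 → 4 ('aaaa')
  [4] 12/13 → 3 ('aaa')
  [5] 13/14 → 2 ('aa')
  [6] 14/3 → 3 ('aab')
  [7] 3/7 → 1 ('a')
  [8] 7/15 → 3 ('aba')
  [9] 15/0 → 2 ('ab')
  [10] 0/4 → 4 ('abba')
  [11] 4/17 → 3 ('abb')
  [12] 17/21 → 0 ('')
  [13] 21/8 → 1 ('b')
  [14] 8/2 → 3 ('baa')
  [15] 2/6 → 2 ('ba')
  [16] 6/16 → 3 ('bab')
  [17] 16/20 → 1 ('b')
  [18] 20/1 → 2 ('bb')
  [19] 1/5 → 3 ('bba')
  [20] 5/19 → 2 ('bb')
  [21] 19/18 → 3 ('bbb')

n(n+1)/2 = 22·23/2 = 253
Σ LCP = 0 + 6 + 5 + 4 + 3 + 2 + 3 + 1 + 3 + 2 + 4 + 3 + 0 + 1 + 3 + 2 + 3 + 1 + 2 + 3 + 2 + 3 = 56
distinct = 253 − 56 = 197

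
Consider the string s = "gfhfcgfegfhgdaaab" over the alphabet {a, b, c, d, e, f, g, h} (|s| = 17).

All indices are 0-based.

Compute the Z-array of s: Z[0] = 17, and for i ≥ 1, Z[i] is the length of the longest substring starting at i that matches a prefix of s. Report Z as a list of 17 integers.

Z[0]=17
i=1: fresh scan; Z[1]=0
i=2: fresh scan; Z[2]=0
i=3: fresh scan; Z[3]=0
i=4: fresh scan; Z[4]=0
i=5: fresh scan; Z[5]=2 extend→box=[5,7)
i=6: min(r-i=1, Z[1]=0)=0; Z[6]=0
i=7: fresh scan; Z[7]=0
i=8: fresh scan; Z[8]=3 extend→box=[8,11)
i=9: min(r-i=2, Z[1]=0)=0; Z[9]=0
i=10: min(r-i=1, Z[2]=0)=0; Z[10]=0
i=11: fresh scan; Z[11]=1 extend→box=[11,12)
i=12: fresh scan; Z[12]=0
i=13: fresh scan; Z[13]=0
i=14: fresh scan; Z[14]=0
i=15: fresh scan; Z[15]=0
i=16: fresh scan; Z[16]=0

[17, 0, 0, 0, 0, 2, 0, 0, 3, 0, 0, 1, 0, 0, 0, 0, 0]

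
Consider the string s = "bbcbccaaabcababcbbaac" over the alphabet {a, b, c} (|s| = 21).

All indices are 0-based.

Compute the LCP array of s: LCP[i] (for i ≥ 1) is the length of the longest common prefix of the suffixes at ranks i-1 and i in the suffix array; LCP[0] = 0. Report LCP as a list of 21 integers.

rank→(start, suffix):
  0 → (6, 'aaabcababcbbaac')
  1 → (7, 'aabcababcbbaac')
  2 → (18, 'aac')
  3 → (11, 'ababcbbaac')
  4 → (8, 'abcababcbbaac')
  5 → (13, 'abcbbaac')
  6 → (19, 'ac')
  7 → (17, 'baac')
  8 → (12, 'babcbbaac')
  9 → (16, 'bbaac')
  10 → (0, 'bbcbccaaabcababcbbaac')
  11 → (9, 'bcababcbbaac')
  12 → (14, 'bcbbaac')
  13 → (1, 'bcbccaaabcababcbbaac')
  14 → (3, 'bccaaabcababcbbaac')
  15 → (20, 'c')
  16 → (5, 'caaabcababcbbaac')
  17 → (10, 'cababcbbaac')
  18 → (15, 'cbbaac')
  19 → (2, 'cbccaaabcababcbbaac')
  20 → (4, 'ccaaabcababcbbaac')

SA = [6, 7, 18, 11, 8, 13, 19, 17, 12, 16, 0, 9, 14, 1, 3, 20, 5, 10, 15, 2, 4]
rank  pair      lcp
   1  s[6:],s[7:]  2  'aa'
   2  s[7:],s[18:]  2  'aa'
   3  s[18:],s[11:]  1  'a'
   4  s[11:],s[8:]  2  'ab'
   5  s[8:],s[13:]  3  'abc'
   6  s[13:],s[19:]  1  'a'
   7  s[19:],s[17:]  0  ''
   8  s[17:],s[12:]  2  'ba'
   9  s[12:],s[16:]  1  'b'
  10  s[16:],s[0:]  2  'bb'
  11  s[0:],s[9:]  1  'b'
  12  s[9:],s[14:]  2  'bc'
  13  s[14:],s[1:]  3  'bcb'
  14  s[1:],s[3:]  2  'bc'
  15  s[3:],s[20:]  0  ''
  16  s[20:],s[5:]  1  'c'
  17  s[5:],s[10:]  2  'ca'
  18  s[10:],s[15:]  1  'c'
  19  s[15:],s[2:]  2  'cb'
  20  s[2:],s[4:]  1  'c'

[0, 2, 2, 1, 2, 3, 1, 0, 2, 1, 2, 1, 2, 3, 2, 0, 1, 2, 1, 2, 1]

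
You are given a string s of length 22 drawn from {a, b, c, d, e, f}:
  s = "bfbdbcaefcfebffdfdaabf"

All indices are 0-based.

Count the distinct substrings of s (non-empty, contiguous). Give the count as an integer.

rank→(start, suffix):
  0 → (18, 'aabf')
  1 → (19, 'abf')
  2 → (6, 'aefcfebffdfdaabf')
  3 → (4, 'bcaefcfebffdfdaabf')
  4 → (2, 'bdbcaefcfebffdfdaabf')
  5 → (20, 'bf')
  6 → (0, 'bfbdbcaefcfebffdfdaabf')
  7 → (12, 'bffdfdaabf')
  8 → (5, 'caefcfebffdfdaabf')
  9 → (9, 'cfebffdfdaabf')
  10 → (17, 'daabf')
  11 → (3, 'dbcaefcfebffdfdaabf')
  12 → (15, 'dfdaabf')
  13 → (11, 'ebffdfdaabf')
  14 → (7, 'efcfebffdfdaabf')
  15 → (21, 'f')
  16 → (1, 'fbdbcaefcfebffdfdaabf')
  17 → (8, 'fcfebffdfdaabf')
  18 → (16, 'fdaabf')
  19 → (14, 'fdfdaabf')
  20 → (10, 'febffdfdaabf')
  21 → (13, 'ffdfdaabf')

SA = [18, 19, 6, 4, 2, 20, 0, 12, 5, 9, 17, 3, 15, 11, 7, 21, 1, 8, 16, 14, 10, 13]
rank  pair      lcp
   1  s[18:],s[19:]  1  'a'
   2  s[19:],s[6:]  1  'a'
   3  s[6:],s[4:]  0  ''
   4  s[4:],s[2:]  1  'b'
   5  s[2:],s[20:]  1  'b'
   6  s[20:],s[0:]  2  'bf'
   7  s[0:],s[12:]  2  'bf'
   8  s[12:],s[5:]  0  ''
   9  s[5:],s[9:]  1  'c'
  10  s[9:],s[17:]  0  ''
  11  s[17:],s[3:]  1  'd'
  12  s[3:],s[15:]  1  'd'
  13  s[15:],s[11:]  0  ''
  14  s[11:],s[7:]  1  'e'
  15  s[7:],s[21:]  0  ''
  16  s[21:],s[1:]  1  'f'
  17  s[1:],s[8:]  1  'f'
  18  s[8:],s[16:]  1  'f'
  19  s[16:],s[14:]  2  'fd'
  20  s[14:],s[10:]  1  'f'
  21  s[10:],s[13:]  1  'f'

n(n+1)/2 = 22·23/2 = 253
Σ LCP = 0 + 1 + 1 + 0 + 1 + 1 + 2 + 2 + 0 + 1 + 0 + 1 + 1 + 0 + 1 + 0 + 1 + 1 + 1 + 2 + 1 + 1 = 19
distinct = 253 − 19 = 234

234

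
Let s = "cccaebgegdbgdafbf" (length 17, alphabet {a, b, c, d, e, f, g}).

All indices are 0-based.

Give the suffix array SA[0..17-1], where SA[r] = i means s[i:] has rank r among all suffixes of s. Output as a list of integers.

[3, 13, 15, 10, 5, 2, 1, 0, 12, 9, 4, 7, 16, 14, 11, 8, 6]

sorted suffixes:
  #0 SA[0]=3  'aebgegdbgdafbf'
  #1 SA[1]=13  'afbf'
  #2 SA[2]=15  'bf'
  #3 SA[3]=10  'bgdafbf'
  #4 SA[4]=5  'bgegdbgdafbf'
  #5 SA[5]=2  'caebgegdbgdafbf'
  #6 SA[6]=1  'ccaebgegdbgdafbf'
  #7 SA[7]=0  'cccaebgegdbgdafbf'
  #8 SA[8]=12  'dafbf'
  #9 SA[9]=9  'dbgdafbf'
  #10 SA[10]=4  'ebgegdbgdafbf'
  #11 SA[11]=7  'egdbgdafbf'
  #12 SA[12]=16  'f'
  #13 SA[13]=14  'fbf'
  #14 SA[14]=11  'gdafbf'
  #15 SA[15]=8  'gdbgdafbf'
  #16 SA[16]=6  'gegdbgdafbf'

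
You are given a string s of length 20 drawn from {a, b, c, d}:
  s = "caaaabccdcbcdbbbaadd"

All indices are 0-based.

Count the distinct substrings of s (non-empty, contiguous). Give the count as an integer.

rank | idx | suffix
   0 |   1 | aaaabccdcbcdbbbaadd
   1 |   2 | aaabccdcbcdbbbaadd
   2 |   3 | aabccdcbcdbbbaadd
   3 |  16 | aadd
   4 |   4 | abccdcbcdbbbaadd
   5 |  17 | add
   6 |  15 | baadd
   7 |  14 | bbaadd
   8 |  13 | bbbaadd
   9 |   5 | bccdcbcdbbbaadd
  10 |  10 | bcdbbbaadd
  11 |   0 | caaaabccdcbcdbbbaadd
  12 |   9 | cbcdbbbaadd
  13 |   6 | ccdcbcdbbbaadd
  14 |  11 | cdbbbaadd
  15 |   7 | cdcbcdbbbaadd
  16 |  19 | d
  17 |  12 | dbbbaadd
  18 |   8 | dcbcdbbbaadd
  19 |  18 | dd

SA = [1, 2, 3, 16, 4, 17, 15, 14, 13, 5, 10, 0, 9, 6, 11, 7, 19, 12, 8, 18]
rank  pair      lcp
   1  s[1:],s[2:]  3  'aaa'
   2  s[2:],s[3:]  2  'aa'
   3  s[3:],s[16:]  2  'aa'
   4  s[16:],s[4:]  1  'a'
   5  s[4:],s[17:]  1  'a'
   6  s[17:],s[15:]  0  ''
   7  s[15:],s[14:]  1  'b'
   8  s[14:],s[13:]  2  'bb'
   9  s[13:],s[5:]  1  'b'
  10  s[5:],s[10:]  2  'bc'
  11  s[10:],s[0:]  0  ''
  12  s[0:],s[9:]  1  'c'
  13  s[9:],s[6:]  1  'c'
  14  s[6:],s[11:]  1  'c'
  15  s[11:],s[7:]  2  'cd'
  16  s[7:],s[19:]  0  ''
  17  s[19:],s[12:]  1  'd'
  18  s[12:],s[8:]  1  'd'
  19  s[8:],s[18:]  1  'd'

n(n+1)/2 = 20·21/2 = 210
Σ LCP = 0 + 3 + 2 + 2 + 1 + 1 + 0 + 1 + 2 + 1 + 2 + 0 + 1 + 1 + 1 + 2 + 0 + 1 + 1 + 1 = 23
distinct = 210 − 23 = 187

187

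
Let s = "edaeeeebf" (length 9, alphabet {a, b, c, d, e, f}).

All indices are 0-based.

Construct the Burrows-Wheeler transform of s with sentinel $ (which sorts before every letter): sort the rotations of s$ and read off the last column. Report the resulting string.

fdeee$eeab

rank  rotation    last
    0  $edaeeeebf  f
    1  aeeeebf$ed  d
    2  bf$edaeeee  e
    3  daeeeebf$e  e
    4  ebf$edaeee  e
    5  edaeeeebf$  $
    6  eebf$edaee  e
    7  eeebf$edae  e
    8  eeeebf$eda  a
    9  f$edaeeeeb  b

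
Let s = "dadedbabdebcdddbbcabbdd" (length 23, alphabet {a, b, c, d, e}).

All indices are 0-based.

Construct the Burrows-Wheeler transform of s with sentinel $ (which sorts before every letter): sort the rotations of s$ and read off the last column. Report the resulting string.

rank  rotation                  last
    0  $dadedbabdebcdddbbcabbdd  d
    1  abbdd$dadedbabdebcdddbbc  c
    2  abdebcdddbbcabbdd$dadedb  b
    3  adedbabdebcdddbbcabbdd$d  d
    4  babdebcdddbbcabbdd$daded  d
    5  bbcabbdd$dadedbabdebcddd  d
    6  bbdd$dadedbabdebcdddbbca  a
    7  bcabbdd$dadedbabdebcdddb  b
    8  bcdddbbcabbdd$dadedbabde  e
    9  bdd$dadedbabdebcdddbbcab  b
   10  bdebcdddbbcabbdd$dadedba  a
   11  cabbdd$dadedbabdebcdddbb  b
   12  cdddbbcabbdd$dadedbabdeb  b
   13  d$dadedbabdebcdddbbcabbd  d
   14  dadedbabdebcdddbbcabbdd$  $
   15  dbabdebcdddbbcabbdd$dade  e
   16  dbbcabbdd$dadedbabdebcdd  d
   17  dd$dadedbabdebcdddbbcabb  b
   18  ddbbcabbdd$dadedbabdebcd  d
   19  dddbbcabbdd$dadedbabdebc  c
   20  debcdddbbcabbdd$dadedbab  b
   21  dedbabdebcdddbbcabbdd$da  a
   22  ebcdddbbcabbdd$dadedbabd  d
   23  edbabdebcdddbbcabbdd$dad  d

dcbdddabebabbd$edbdcbadd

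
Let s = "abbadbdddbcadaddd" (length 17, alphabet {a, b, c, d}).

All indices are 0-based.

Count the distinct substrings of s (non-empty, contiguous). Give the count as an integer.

133

rank→(start, suffix):
  0 → (0, 'abbadbdddbcadaddd')
  1 → (11, 'adaddd')
  2 → (3, 'adbdddbcadaddd')
  3 → (13, 'addd')
  4 → (2, 'badbdddbcadaddd')
  5 → (1, 'bbadbdddbcadaddd')
  6 → (9, 'bcadaddd')
  7 → (5, 'bdddbcadaddd')
  8 → (10, 'cadaddd')
  9 → (16, 'd')
  10 → (12, 'daddd')
  11 → (8, 'dbcadaddd')
  12 → (4, 'dbdddbcadaddd')
  13 → (15, 'dd')
  14 → (7, 'ddbcadaddd')
  15 → (14, 'ddd')
  16 → (6, 'dddbcadaddd')

SA = [0, 11, 3, 13, 2, 1, 9, 5, 10, 16, 12, 8, 4, 15, 7, 14, 6]
[i] adj suffixes → lcp
  [1] 0/11 → 1 ('a')
  [2] 11/3 → 2 ('ad')
  [3] 3/13 → 2 ('ad')
  [4] 13/2 → 0 ('')
  [5] 2/1 → 1 ('b')
  [6] 1/9 → 1 ('b')
  [7] 9/5 → 1 ('b')
  [8] 5/10 → 0 ('')
  [9] 10/16 → 0 ('')
  [10] 16/12 → 1 ('d')
  [11] 12/8 → 1 ('d')
  [12] 8/4 → 2 ('db')
  [13] 4/15 → 1 ('d')
  [14] 15/7 → 2 ('dd')
  [15] 7/14 → 2 ('dd')
  [16] 14/6 → 3 ('ddd')

n(n+1)/2 = 17·18/2 = 153
Σ LCP = 0 + 1 + 2 + 2 + 0 + 1 + 1 + 1 + 0 + 0 + 1 + 1 + 2 + 1 + 2 + 2 + 3 = 20
distinct = 153 − 20 = 133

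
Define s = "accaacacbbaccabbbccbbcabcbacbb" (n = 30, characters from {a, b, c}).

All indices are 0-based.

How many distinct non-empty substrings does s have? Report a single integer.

408

rank | idx | suffix
   0 |   3 | aacacbbaccabbbccbbcabcbacbb
   1 |  13 | abbbccbbcabcbacbb
   2 |  22 | abcbacbb
   3 |   4 | acacbbaccabbbccbbcabcbacbb
   4 |  26 | acbb
   5 |   6 | acbbaccabbbccbbcabcbacbb
   6 |   0 | accaacacbbaccabbbccbbcabcbacbb
   7 |  10 | accabbbccbbcabcbacbb
   8 |  29 | b
   9 |  25 | bacbb
  10 |   9 | baccabbbccbbcabcbacbb
  11 |  28 | bb
  12 |   8 | bbaccabbbccbbcabcbacbb
  13 |  14 | bbbccbbcabcbacbb
  14 |  19 | bbcabcbacbb
  15 |  15 | bbccbbcabcbacbb
  16 |  20 | bcabcbacbb
  17 |  23 | bcbacbb
  18 |  16 | bccbbcabcbacbb
  19 |   2 | caacacbbaccabbbccbbcabcbacbb
  20 |  12 | cabbbccbbcabcbacbb
  21 |  21 | cabcbacbb
  22 |   5 | cacbbaccabbbccbbcabcbacbb
  23 |  24 | cbacbb
  24 |  27 | cbb
  25 |   7 | cbbaccabbbccbbcabcbacbb
  26 |  18 | cbbcabcbacbb
  27 |   1 | ccaacacbbaccabbbccbbcabcbacbb
  28 |  11 | ccabbbccbbcabcbacbb
  29 |  17 | ccbbcabcbacbb

SA = [3, 13, 22, 4, 26, 6, 0, 10, 29, 25, 9, 28, 8, 14, 19, 15, 20, 23, 16, 2, 12, 21, 5, 24, 27, 7, 18, 1, 11, 17]
i: (SA[i-1],SA[i]) lcp shared
  1: (3,13) 1 'a'
  2: (13,22) 2 'ab'
  3: (22,4) 1 'a'
  4: (4,26) 2 'ac'
  5: (26,6) 4 'acbb'
  6: (6,0) 2 'ac'
  7: (0,10) 4 'acca'
  8: (10,29) 0 ''
  9: (29,25) 1 'b'
  10: (25,9) 3 'bac'
  11: (9,28) 1 'b'
  12: (28,8) 2 'bb'
  13: (8,14) 2 'bb'
  14: (14,19) 2 'bb'
  15: (19,15) 3 'bbc'
  16: (15,20) 1 'b'
  17: (20,23) 2 'bc'
  18: (23,16) 2 'bc'
  19: (16,2) 0 ''
  20: (2,12) 2 'ca'
  21: (12,21) 3 'cab'
  22: (21,5) 2 'ca'
  23: (5,24) 1 'c'
  24: (24,27) 2 'cb'
  25: (27,7) 3 'cbb'
  26: (7,18) 3 'cbb'
  27: (18,1) 1 'c'
  28: (1,11) 3 'cca'
  29: (11,17) 2 'cc'

n(n+1)/2 = 30·31/2 = 465
Σ LCP = 0 + 1 + 2 + 1 + 2 + 4 + 2 + 4 + 0 + 1 + 3 + 1 + 2 + 2 + 2 + 3 + 1 + 2 + 2 + 0 + 2 + 3 + 2 + 1 + 2 + 3 + 3 + 1 + 3 + 2 = 57
distinct = 465 − 57 = 408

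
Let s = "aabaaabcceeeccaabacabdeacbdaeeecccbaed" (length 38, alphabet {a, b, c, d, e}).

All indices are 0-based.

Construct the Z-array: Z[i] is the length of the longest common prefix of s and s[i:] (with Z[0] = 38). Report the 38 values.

Z[0]=38
i=1: i≥r, start 0; Z[1]=1 scan→box=[1,2)
i=2: i≥r, start 0; Z[2]=0
i=3: i≥r, start 0; Z[3]=2 scan→box=[3,5)
i=4: min(r-i=1, Z[1]=1)=1; Z[4]=3 scan→box=[4,7)
i=5: min(r-i=2, Z[1]=1)=1; Z[5]=1
i=6: min(r-i=1, Z[2]=0)=0; Z[6]=0
i=7: i≥r, start 0; Z[7]=0
i=8: i≥r, start 0; Z[8]=0
i=9: i≥r, start 0; Z[9]=0
i=10: i≥r, start 0; Z[10]=0
i=11: i≥r, start 0; Z[11]=0
i=12: i≥r, start 0; Z[12]=0
i=13: i≥r, start 0; Z[13]=0
i=14: i≥r, start 0; Z[14]=4 scan→box=[14,18)
i=15: min(r-i=3, Z[1]=1)=1; Z[15]=1
i=16: min(r-i=2, Z[2]=0)=0; Z[16]=0
i=17: min(r-i=1, Z[3]=2)=1; Z[17]=1
i=18: i≥r, start 0; Z[18]=0
i=19: i≥r, start 0; Z[19]=1 scan→box=[19,20)
i=20: i≥r, start 0; Z[20]=0
i=21: i≥r, start 0; Z[21]=0
i=22: i≥r, start 0; Z[22]=0
i=23: i≥r, start 0; Z[23]=1 scan→box=[23,24)
i=24: i≥r, start 0; Z[24]=0
i=25: i≥r, start 0; Z[25]=0
i=26: i≥r, start 0; Z[26]=0
i=27: i≥r, start 0; Z[27]=1 scan→box=[27,28)
i=28: i≥r, start 0; Z[28]=0
i=29: i≥r, start 0; Z[29]=0
i=30: i≥r, start 0; Z[30]=0
i=31: i≥r, start 0; Z[31]=0
i=32: i≥r, start 0; Z[32]=0
i=33: i≥r, start 0; Z[33]=0
i=34: i≥r, start 0; Z[34]=0
i=35: i≥r, start 0; Z[35]=1 scan→box=[35,36)
i=36: i≥r, start 0; Z[36]=0
i=37: i≥r, start 0; Z[37]=0

[38, 1, 0, 2, 3, 1, 0, 0, 0, 0, 0, 0, 0, 0, 4, 1, 0, 1, 0, 1, 0, 0, 0, 1, 0, 0, 0, 1, 0, 0, 0, 0, 0, 0, 0, 1, 0, 0]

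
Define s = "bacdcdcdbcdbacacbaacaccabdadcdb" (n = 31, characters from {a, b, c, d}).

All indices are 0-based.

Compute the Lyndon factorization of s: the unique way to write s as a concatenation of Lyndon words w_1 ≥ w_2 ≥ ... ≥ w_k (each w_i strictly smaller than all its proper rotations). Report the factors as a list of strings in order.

emit factor 1: 'b' (i=0, period=1)
emit factor 2: 'acdcdcdbcdb' (i=1, period=11)
emit factor 3: 'acacb' (i=12, period=5)
emit factor 4: 'aacaccabdadcdb' (i=17, period=14)

["b", "acdcdcdbcdb", "acacb", "aacaccabdadcdb"]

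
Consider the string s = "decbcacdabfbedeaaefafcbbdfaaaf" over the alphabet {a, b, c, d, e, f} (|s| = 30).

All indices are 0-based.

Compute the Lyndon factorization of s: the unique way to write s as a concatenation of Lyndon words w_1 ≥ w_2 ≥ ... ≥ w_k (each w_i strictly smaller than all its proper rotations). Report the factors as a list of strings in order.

["de", "c", "bc", "acd", "abfbede", "aaefafcbbdf", "aaaf"]

emit factor 1: 'de' (i=0, period=2)
emit factor 2: 'c' (i=2, period=1)
emit factor 3: 'bc' (i=3, period=2)
emit factor 4: 'acd' (i=5, period=3)
emit factor 5: 'abfbede' (i=8, period=7)
emit factor 6: 'aaefafcbbdf' (i=15, period=11)
emit factor 7: 'aaaf' (i=26, period=4)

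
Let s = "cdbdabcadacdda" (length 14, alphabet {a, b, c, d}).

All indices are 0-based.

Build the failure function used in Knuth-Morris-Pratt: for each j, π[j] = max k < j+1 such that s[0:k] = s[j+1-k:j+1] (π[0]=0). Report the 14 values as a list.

π[0] = 0
j=1 s[j]='d': π[1]=0 (border '')
j=2 s[j]='b': π[2]=0 (border '')
j=3 s[j]='d': π[3]=0 (border '')
j=4 s[j]='a': π[4]=0 (border '')
j=5 s[j]='b': π[5]=0 (border '')
j=6 s[j]='c': π[6]=1 (border 'c')
j=7 s[j]='a': k: 1→0; π[7]=0 (border '')
j=8 s[j]='d': π[8]=0 (border '')
j=9 s[j]='a': π[9]=0 (border '')
j=10 s[j]='c': π[10]=1 (border 'c')
j=11 s[j]='d': π[11]=2 (border 'cd')
j=12 s[j]='d': k: 2→0; π[12]=0 (border '')
j=13 s[j]='a': π[13]=0 (border '')

[0, 0, 0, 0, 0, 0, 1, 0, 0, 0, 1, 2, 0, 0]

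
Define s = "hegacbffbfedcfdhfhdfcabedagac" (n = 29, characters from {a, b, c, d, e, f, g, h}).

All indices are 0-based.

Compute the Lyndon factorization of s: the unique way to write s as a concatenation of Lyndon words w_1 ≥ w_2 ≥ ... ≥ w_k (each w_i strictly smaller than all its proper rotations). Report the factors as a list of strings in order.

["h", "eg", "acbffbfedcfdhfhdfc", "abedagac"]

emit factor 1: 'h' (i=0, period=1)
emit factor 2: 'eg' (i=1, period=2)
emit factor 3: 'acbffbfedcfdhfhdfc' (i=3, period=18)
emit factor 4: 'abedagac' (i=21, period=8)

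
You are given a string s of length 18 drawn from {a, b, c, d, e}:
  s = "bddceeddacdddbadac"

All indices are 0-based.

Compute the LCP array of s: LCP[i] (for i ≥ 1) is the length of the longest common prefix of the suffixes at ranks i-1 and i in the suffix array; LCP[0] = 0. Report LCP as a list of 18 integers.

rank | idx | suffix
   0 |  16 | ac
   1 |   8 | acdddbadac
   2 |  14 | adac
   3 |  13 | badac
   4 |   0 | bddceeddacdddbadac
   5 |  17 | c
   6 |   9 | cdddbadac
   7 |   3 | ceeddacdddbadac
   8 |  15 | dac
   9 |   7 | dacdddbadac
  10 |  12 | dbadac
  11 |   2 | dceeddacdddbadac
  12 |   6 | ddacdddbadac
  13 |  11 | ddbadac
  14 |   1 | ddceeddacdddbadac
  15 |  10 | dddbadac
  16 |   5 | eddacdddbadac
  17 |   4 | eeddacdddbadac

SA = [16, 8, 14, 13, 0, 17, 9, 3, 15, 7, 12, 2, 6, 11, 1, 10, 5, 4]
i: (SA[i-1],SA[i]) lcp shared
  1: (16,8) 2 'ac'
  2: (8,14) 1 'a'
  3: (14,13) 0 ''
  4: (13,0) 1 'b'
  5: (0,17) 0 ''
  6: (17,9) 1 'c'
  7: (9,3) 1 'c'
  8: (3,15) 0 ''
  9: (15,7) 3 'dac'
  10: (7,12) 1 'd'
  11: (12,2) 1 'd'
  12: (2,6) 1 'd'
  13: (6,11) 2 'dd'
  14: (11,1) 2 'dd'
  15: (1,10) 2 'dd'
  16: (10,5) 0 ''
  17: (5,4) 1 'e'

[0, 2, 1, 0, 1, 0, 1, 1, 0, 3, 1, 1, 1, 2, 2, 2, 0, 1]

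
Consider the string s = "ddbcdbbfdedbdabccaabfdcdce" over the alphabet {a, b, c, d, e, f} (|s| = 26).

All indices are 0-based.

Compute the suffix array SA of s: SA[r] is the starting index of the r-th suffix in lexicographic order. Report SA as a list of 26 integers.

[17, 13, 18, 5, 14, 2, 11, 19, 6, 16, 15, 3, 22, 24, 12, 4, 1, 10, 21, 23, 0, 8, 25, 9, 20, 7]

sorted suffixes:
  #0 SA[0]=17  'aabfdcdce'
  #1 SA[1]=13  'abccaabfdcdce'
  #2 SA[2]=18  'abfdcdce'
  #3 SA[3]=5  'bbfdedbdabccaabfdcdce'
  #4 SA[4]=14  'bccaabfdcdce'
  #5 SA[5]=2  'bcdbbfdedbdabccaabfdcdce'
  #6 SA[6]=11  'bdabccaabfdcdce'
  #7 SA[7]=19  'bfdcdce'
  #8 SA[8]=6  'bfdedbdabccaabfdcdce'
  #9 SA[9]=16  'caabfdcdce'
  #10 SA[10]=15  'ccaabfdcdce'
  #11 SA[11]=3  'cdbbfdedbdabccaabfdcdce'
  #12 SA[12]=22  'cdce'
  #13 SA[13]=24  'ce'
  #14 SA[14]=12  'dabccaabfdcdce'
  #15 SA[15]=4  'dbbfdedbdabccaabfdcdce'
  #16 SA[16]=1  'dbcdbbfdedbdabccaabfdcdce'
  #17 SA[17]=10  'dbdabccaabfdcdce'
  #18 SA[18]=21  'dcdce'
  #19 SA[19]=23  'dce'
  #20 SA[20]=0  'ddbcdbbfdedbdabccaabfdcdce'
  #21 SA[21]=8  'dedbdabccaabfdcdce'
  #22 SA[22]=25  'e'
  #23 SA[23]=9  'edbdabccaabfdcdce'
  #24 SA[24]=20  'fdcdce'
  #25 SA[25]=7  'fdedbdabccaabfdcdce'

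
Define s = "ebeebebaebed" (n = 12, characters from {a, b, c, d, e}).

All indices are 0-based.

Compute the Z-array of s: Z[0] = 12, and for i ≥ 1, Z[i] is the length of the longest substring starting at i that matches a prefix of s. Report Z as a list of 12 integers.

Z[0]=12
i=1: outside box; Z[1]=0
i=2: outside box; Z[2]=1 extend→box=[2,3)
i=3: outside box; Z[3]=3 extend→box=[3,6)
i=4: min(r-i=2, Z[1]=0)=0; Z[4]=0
i=5: min(r-i=1, Z[2]=1)=1; Z[5]=2 extend→box=[5,7)
i=6: min(r-i=1, Z[1]=0)=0; Z[6]=0
i=7: outside box; Z[7]=0
i=8: outside box; Z[8]=3 extend→box=[8,11)
i=9: min(r-i=2, Z[1]=0)=0; Z[9]=0
i=10: min(r-i=1, Z[2]=1)=1; Z[10]=1
i=11: outside box; Z[11]=0

[12, 0, 1, 3, 0, 2, 0, 0, 3, 0, 1, 0]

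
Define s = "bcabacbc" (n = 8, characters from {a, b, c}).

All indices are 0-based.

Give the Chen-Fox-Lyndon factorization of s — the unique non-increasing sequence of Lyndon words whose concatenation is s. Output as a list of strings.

emit factor 1: 'bc' (i=0, period=2)
emit factor 2: 'abacbc' (i=2, period=6)

["bc", "abacbc"]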